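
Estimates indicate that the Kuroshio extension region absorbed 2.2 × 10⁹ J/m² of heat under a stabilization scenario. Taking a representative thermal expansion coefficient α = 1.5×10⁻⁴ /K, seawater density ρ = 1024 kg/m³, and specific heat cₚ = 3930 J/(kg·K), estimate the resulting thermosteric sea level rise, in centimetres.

8.2 cm of thermosteric rise

Δh = αQ/(ρcₚ) = 1.5×10⁻⁴ × 2.2×10⁹ / (1024 × 3930) ≈ 0.082001 m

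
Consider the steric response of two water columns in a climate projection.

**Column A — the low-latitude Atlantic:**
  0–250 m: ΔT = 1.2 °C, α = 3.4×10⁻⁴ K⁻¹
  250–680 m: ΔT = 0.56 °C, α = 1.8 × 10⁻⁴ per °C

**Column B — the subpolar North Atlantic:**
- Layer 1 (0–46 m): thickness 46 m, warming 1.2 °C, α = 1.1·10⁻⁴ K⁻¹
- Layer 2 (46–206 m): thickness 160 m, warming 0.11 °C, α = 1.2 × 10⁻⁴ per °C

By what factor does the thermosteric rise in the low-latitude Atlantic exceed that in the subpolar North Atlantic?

A Layer 1: 1.2 × 250 × 3.4×10⁻⁴ = 0.10200 m
A 430 × 1.8×10⁻⁴ × 0.56 = 0.043344 m
A total: 0.145344 m
B Layer 1: 46 × 1.1×10⁻⁴ × 1.2 = 0.006072 m
B 0.11 × 160 × 1.2×10⁻⁴ = 0.002112 m
B total: 0.008184 m
Ratio: 0.145344 / 0.008184 ≈ 17.76

≈ 18×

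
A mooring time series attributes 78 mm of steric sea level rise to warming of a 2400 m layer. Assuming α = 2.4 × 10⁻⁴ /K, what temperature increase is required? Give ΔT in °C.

0.135 °C

ΔT = Δh/(αH) = 0.078 / (2.4×10⁻⁴ × 2400) ≈ 0.1354 °C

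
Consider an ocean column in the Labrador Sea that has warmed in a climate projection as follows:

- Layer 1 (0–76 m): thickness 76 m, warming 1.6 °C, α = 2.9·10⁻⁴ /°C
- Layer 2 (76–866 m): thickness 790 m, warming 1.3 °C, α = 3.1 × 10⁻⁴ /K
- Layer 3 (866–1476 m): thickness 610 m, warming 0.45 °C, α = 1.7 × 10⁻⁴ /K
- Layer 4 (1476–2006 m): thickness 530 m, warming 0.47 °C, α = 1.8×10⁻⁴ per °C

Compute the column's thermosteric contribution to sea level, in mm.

76 × 1.6 × 2.9×10⁻⁴ = 0.035264 m
76–866 m: 3.1×10⁻⁴ × 790 × 1.3 = 0.31837 m
866–1476 m: 610 × 1.7×10⁻⁴ × 0.45 = 0.046665 m
Layer 4: 0.47 × 1.8×10⁻⁴ × 530 = 0.044838 m
Δh = 0.035264 + 0.31837 + 0.046665 + 0.044838 = 0.445137 m

445 mm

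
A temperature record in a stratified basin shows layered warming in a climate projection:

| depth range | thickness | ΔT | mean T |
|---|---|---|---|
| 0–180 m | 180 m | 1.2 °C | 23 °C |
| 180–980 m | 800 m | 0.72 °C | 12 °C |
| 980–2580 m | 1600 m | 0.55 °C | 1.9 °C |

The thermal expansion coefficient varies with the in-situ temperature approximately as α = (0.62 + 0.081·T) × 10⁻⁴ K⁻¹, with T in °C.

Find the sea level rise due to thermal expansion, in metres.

Layer 1: α = (0.62 + 0.081×23)×10⁻⁴ = 2.483×10⁻⁴ K⁻¹
Layer 2: α = (0.62 + 0.081×12)×10⁻⁴ = 1.592×10⁻⁴ K⁻¹
Layer 3: α = (0.62 + 0.081×1.9)×10⁻⁴ = 0.7739×10⁻⁴ K⁻¹
0–180 m: 1.2 × 180 × 2.483×10⁻⁴ = 0.0536328 m
180–980 m: 0.72 × 1.592×10⁻⁴ × 800 = 0.0916992 m
Layer 3: 1600 × 0.55 × 0.7739×10⁻⁴ = 0.0681032 m
Δh = 0.0536328 + 0.0916992 + 0.0681032 = 0.2134352 m ≈ 0.21 m

0.21 m of thermosteric rise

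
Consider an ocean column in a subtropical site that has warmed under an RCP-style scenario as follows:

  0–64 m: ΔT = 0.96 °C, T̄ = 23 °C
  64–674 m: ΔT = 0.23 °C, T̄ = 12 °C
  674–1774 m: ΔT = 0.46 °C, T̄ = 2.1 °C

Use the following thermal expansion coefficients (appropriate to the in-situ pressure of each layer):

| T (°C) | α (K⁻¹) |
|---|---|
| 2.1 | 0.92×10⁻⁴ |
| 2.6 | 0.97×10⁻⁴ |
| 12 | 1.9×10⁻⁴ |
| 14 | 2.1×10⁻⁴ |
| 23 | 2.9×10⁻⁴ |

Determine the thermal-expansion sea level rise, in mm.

Layer 1 at 23 °C → α = 2.9×10⁻⁴ K⁻¹
Layer 2 at 12 °C → α = 1.9×10⁻⁴ K⁻¹
Layer 3 at 2.1 °C → α = 0.92×10⁻⁴ K⁻¹
0–64 m: 0.96 × 2.9×10⁻⁴ × 64 = 0.0178176 m
Layer 2: 0.23 × 610 × 1.9×10⁻⁴ = 0.026657 m
674–1774 m: 0.92×10⁻⁴ × 0.46 × 1100 = 0.046552 m
Δh = 0.0178176 + 0.026657 + 0.046552 = 0.0910266 m ≈ 91.0 mm

Δh = 91.0 mm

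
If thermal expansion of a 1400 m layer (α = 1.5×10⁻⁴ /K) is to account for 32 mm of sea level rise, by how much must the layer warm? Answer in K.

ΔT = Δh/(αH) = 0.032 / (1.5×10⁻⁴ × 1400) ≈ 0.1524 K

ΔT ≈ 0.15 K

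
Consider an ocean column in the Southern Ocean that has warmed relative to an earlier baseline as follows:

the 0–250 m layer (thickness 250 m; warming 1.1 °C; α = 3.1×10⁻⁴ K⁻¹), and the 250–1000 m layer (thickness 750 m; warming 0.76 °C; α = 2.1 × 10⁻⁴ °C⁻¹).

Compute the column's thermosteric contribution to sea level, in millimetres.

Δh ≈ 205 mm

0–250 m: 1.1 × 250 × 3.1×10⁻⁴ = 0.08525 m
2.1×10⁻⁴ × 0.76 × 750 = 0.11970 m
Δh = 0.08525 + 0.11970 = 0.20495 m ≈ 205 mm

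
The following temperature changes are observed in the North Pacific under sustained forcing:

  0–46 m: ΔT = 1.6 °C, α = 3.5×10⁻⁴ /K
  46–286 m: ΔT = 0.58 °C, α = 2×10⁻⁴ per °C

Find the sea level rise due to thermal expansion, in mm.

0–46 m: 3.5×10⁻⁴ × 46 × 1.6 = 0.02576 m
2×10⁻⁴ × 0.58 × 240 = 0.02784 m
Δh = 0.02576 + 0.02784 = 0.05360 m

53.6 mm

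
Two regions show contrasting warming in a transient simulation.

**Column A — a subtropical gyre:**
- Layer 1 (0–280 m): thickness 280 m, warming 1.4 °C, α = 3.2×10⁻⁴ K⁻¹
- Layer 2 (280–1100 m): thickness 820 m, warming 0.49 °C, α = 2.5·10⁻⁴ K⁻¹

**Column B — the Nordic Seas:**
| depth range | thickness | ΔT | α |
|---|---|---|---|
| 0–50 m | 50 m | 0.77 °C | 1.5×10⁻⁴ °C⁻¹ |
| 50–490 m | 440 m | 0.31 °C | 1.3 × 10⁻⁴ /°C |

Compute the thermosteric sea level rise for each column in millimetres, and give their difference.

Δh_A ≈ 230 mm, Δh_B ≈ 24 mm; difference ≈ 200 mm

A 280 × 3.2×10⁻⁴ × 1.4 = 0.12544 m
A Layer 2: 820 × 0.49 × 2.5×10⁻⁴ = 0.10045 m
A total: 0.22589 m
B Layer 1: 0.77 × 50 × 1.5×10⁻⁴ = 0.005775 m
B 440 × 1.3×10⁻⁴ × 0.31 = 0.017732 m
B total: 0.023507 m
Difference: 0.22589 − 0.023507 = 0.202383 m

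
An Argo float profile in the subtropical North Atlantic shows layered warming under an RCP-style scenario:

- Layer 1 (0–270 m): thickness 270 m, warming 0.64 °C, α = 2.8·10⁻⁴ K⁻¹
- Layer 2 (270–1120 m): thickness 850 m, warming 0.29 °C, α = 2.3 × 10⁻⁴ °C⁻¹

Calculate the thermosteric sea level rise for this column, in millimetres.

Δh = 105 mm

Layer 1: 270 × 2.8×10⁻⁴ × 0.64 = 0.048384 m
270–1120 m: 0.29 × 850 × 2.3×10⁻⁴ = 0.056695 m
Δh = 0.048384 + 0.056695 = 0.105079 m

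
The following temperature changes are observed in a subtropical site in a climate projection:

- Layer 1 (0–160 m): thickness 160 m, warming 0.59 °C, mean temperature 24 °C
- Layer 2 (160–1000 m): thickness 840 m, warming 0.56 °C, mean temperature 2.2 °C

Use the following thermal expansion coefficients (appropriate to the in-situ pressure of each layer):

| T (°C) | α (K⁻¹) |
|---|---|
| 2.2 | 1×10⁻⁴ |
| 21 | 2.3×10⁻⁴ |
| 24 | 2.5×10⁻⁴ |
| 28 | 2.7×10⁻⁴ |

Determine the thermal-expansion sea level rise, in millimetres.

Δh = 71 mm

Layer 1 at 24 °C → α = 2.5×10⁻⁴ K⁻¹
Layer 2 at 2.2 °C → α = 1×10⁻⁴ K⁻¹
160 × 0.59 × 2.5×10⁻⁴ = 0.02360 m
1×10⁻⁴ × 840 × 0.56 = 0.04704 m
Δh = 0.02360 + 0.04704 = 0.07064 m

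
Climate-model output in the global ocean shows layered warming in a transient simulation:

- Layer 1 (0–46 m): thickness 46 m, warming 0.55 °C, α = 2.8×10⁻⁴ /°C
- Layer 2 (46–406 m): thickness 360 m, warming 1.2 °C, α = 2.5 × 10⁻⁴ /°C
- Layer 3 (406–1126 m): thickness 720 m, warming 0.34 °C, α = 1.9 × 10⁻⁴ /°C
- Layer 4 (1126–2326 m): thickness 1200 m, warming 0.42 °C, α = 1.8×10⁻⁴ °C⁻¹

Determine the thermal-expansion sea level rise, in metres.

0.55 × 2.8×10⁻⁴ × 46 = 0.007084 m
46–406 m: 2.5×10⁻⁴ × 360 × 1.2 = 0.10800 m
406–1126 m: 1.9×10⁻⁴ × 0.34 × 720 = 0.046512 m
1200 × 1.8×10⁻⁴ × 0.42 = 0.09072 m
Δh = 0.007084 + 0.10800 + 0.046512 + 0.09072 = 0.252316 m ≈ 0.252 m

Δh ≈ 0.252 m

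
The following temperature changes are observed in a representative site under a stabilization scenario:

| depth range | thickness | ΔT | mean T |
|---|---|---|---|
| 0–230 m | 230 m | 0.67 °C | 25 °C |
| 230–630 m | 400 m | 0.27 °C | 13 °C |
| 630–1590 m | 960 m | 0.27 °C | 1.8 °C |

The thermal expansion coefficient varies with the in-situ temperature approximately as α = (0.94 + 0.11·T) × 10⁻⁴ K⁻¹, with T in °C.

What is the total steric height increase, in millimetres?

Δh = 112 mm

Layer 1: α = (0.94 + 0.11×25)×10⁻⁴ = 3.69×10⁻⁴ K⁻¹
Layer 2: α = (0.94 + 0.11×13)×10⁻⁴ = 2.37×10⁻⁴ K⁻¹
Layer 3: α = (0.94 + 0.11×1.8)×10⁻⁴ = 1.138×10⁻⁴ K⁻¹
Layer 1: 3.69×10⁻⁴ × 230 × 0.67 = 0.0568629 m
230–630 m: 400 × 0.27 × 2.37×10⁻⁴ = 0.025596 m
Layer 3: 1.138×10⁻⁴ × 0.27 × 960 = 0.02949696 m
Δh = 0.0568629 + 0.025596 + 0.02949696 = 0.11195586 m ≈ 112 mm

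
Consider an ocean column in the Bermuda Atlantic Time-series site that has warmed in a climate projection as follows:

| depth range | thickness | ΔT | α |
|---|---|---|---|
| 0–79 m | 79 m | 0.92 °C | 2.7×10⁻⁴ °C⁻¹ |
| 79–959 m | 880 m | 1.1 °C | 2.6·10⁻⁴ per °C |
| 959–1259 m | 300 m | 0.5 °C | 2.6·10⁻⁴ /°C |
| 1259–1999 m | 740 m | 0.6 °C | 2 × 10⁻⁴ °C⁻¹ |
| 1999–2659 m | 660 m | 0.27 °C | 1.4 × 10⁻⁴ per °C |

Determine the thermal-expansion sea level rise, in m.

0–79 m: 0.92 × 2.7×10⁻⁴ × 79 = 0.0196236 m
79–959 m: 2.6×10⁻⁴ × 880 × 1.1 = 0.25168 m
959–1259 m: 300 × 2.6×10⁻⁴ × 0.5 = 0.03900 m
2×10⁻⁴ × 0.6 × 740 = 0.08880 m
1999–2659 m: 1.4×10⁻⁴ × 660 × 0.27 = 0.024948 m
Δh = 0.0196236 + 0.25168 + 0.03900 + 0.08880 + 0.024948 = 0.4240516 m

about 0.42 m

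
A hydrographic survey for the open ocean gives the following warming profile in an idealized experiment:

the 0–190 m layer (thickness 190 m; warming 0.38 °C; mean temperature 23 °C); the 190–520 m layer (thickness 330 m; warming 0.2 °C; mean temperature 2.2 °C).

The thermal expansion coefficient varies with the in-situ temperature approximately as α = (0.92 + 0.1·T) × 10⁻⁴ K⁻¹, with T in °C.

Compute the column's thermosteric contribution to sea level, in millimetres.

30.8 mm of thermosteric rise

Layer 1: α = (0.92 + 0.1×23)×10⁻⁴ = 3.22×10⁻⁴ K⁻¹
Layer 2: α = (0.92 + 0.1×2.2)×10⁻⁴ = 1.14×10⁻⁴ K⁻¹
Layer 1: 190 × 0.38 × 3.22×10⁻⁴ = 0.0232484 m
Layer 2: 330 × 1.14×10⁻⁴ × 0.2 = 0.007524 m
Δh = 0.0232484 + 0.007524 = 0.0307724 m ≈ 30.8 mm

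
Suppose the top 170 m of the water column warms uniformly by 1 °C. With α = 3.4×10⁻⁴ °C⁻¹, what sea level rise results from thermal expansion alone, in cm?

Δh = αΔT·H = 3.4×10⁻⁴ × 1 × 170 = 0.05780 m

5.78 cm of thermosteric rise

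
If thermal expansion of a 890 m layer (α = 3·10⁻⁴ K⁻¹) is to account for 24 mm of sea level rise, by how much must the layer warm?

ΔT ≈ 0.0899 K

ΔT = Δh/(αH) = 0.024 / (3×10⁻⁴ × 890) ≈ 0.08989 K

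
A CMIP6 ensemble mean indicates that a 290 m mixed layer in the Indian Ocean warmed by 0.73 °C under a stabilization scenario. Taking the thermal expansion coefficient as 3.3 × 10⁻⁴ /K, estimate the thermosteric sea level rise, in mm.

about 69.9 mm

Δh = αΔT·H = 3.3×10⁻⁴ × 0.73 × 290 = 0.069861 m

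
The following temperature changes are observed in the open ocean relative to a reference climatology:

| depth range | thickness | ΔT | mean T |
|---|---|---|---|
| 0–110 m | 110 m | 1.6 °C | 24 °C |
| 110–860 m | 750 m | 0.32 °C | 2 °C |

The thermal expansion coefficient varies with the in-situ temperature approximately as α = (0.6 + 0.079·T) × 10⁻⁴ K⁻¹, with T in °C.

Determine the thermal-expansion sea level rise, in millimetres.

Layer 1: α = (0.6 + 0.079×24)×10⁻⁴ = 2.496×10⁻⁴ K⁻¹
Layer 2: α = (0.6 + 0.079×2)×10⁻⁴ = 0.758×10⁻⁴ K⁻¹
1.6 × 2.496×10⁻⁴ × 110 = 0.0439296 m
110–860 m: 750 × 0.758×10⁻⁴ × 0.32 = 0.018192 m
Δh = 0.0439296 + 0.018192 = 0.0621216 m ≈ 62.1 mm

62.1 mm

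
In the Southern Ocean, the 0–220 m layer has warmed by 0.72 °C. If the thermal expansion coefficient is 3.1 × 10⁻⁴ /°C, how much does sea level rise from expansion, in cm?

Δh = αΔT·H = 3.1×10⁻⁴ × 0.72 × 220 = 0.049104 m

4.91 cm of thermosteric rise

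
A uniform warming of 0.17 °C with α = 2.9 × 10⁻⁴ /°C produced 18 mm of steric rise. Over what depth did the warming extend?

H = Δh/(αΔT) = 0.018 / (2.9×10⁻⁴ × 0.17) ≈ 365.1 m

about 370 m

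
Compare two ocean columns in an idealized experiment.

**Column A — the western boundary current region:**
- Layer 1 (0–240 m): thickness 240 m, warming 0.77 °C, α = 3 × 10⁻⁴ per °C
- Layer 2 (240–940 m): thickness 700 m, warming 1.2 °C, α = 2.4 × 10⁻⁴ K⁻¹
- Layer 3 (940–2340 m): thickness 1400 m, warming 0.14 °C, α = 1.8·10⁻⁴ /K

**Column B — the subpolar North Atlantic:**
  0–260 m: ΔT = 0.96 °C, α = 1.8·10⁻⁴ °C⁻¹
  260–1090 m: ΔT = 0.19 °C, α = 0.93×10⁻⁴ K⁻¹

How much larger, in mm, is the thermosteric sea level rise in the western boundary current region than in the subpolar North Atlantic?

A Layer 1: 3×10⁻⁴ × 0.77 × 240 = 0.05544 m
A 2.4×10⁻⁴ × 1.2 × 700 = 0.20160 m
A 940–2340 m: 1.8×10⁻⁴ × 1400 × 0.14 = 0.03528 m
A total: 0.29232 m
B 0–260 m: 0.96 × 260 × 1.8×10⁻⁴ = 0.044928 m
B 0.19 × 830 × 0.93×10⁻⁴ = 0.0146661 m
B total: 0.0595941 m
Difference: 0.29232 − 0.0595941 = 0.2327259 m

230 mm larger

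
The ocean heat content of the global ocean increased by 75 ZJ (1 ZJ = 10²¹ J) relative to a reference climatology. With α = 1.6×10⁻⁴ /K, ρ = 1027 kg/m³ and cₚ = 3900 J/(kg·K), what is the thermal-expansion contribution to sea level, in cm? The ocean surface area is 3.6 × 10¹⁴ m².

Per unit area: Q = 75×10²¹ / (3.6×10¹⁴) ≈ 2.083×10⁸ J/m²
Δh = αQ/(ρcₚ) = 1.6×10⁻⁴ × 2.083×10⁸ / (1027 × 3900) ≈ 0.008321 m

Δh = 0.83 cm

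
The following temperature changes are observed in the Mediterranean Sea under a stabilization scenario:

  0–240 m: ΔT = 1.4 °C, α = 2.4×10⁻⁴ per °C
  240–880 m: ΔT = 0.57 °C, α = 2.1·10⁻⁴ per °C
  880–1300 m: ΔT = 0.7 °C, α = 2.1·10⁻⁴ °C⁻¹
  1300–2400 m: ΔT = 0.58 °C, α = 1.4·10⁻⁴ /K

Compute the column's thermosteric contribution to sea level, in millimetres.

2.4×10⁻⁴ × 240 × 1.4 = 0.08064 m
240–880 m: 2.1×10⁻⁴ × 0.57 × 640 = 0.076608 m
880–1300 m: 2.1×10⁻⁴ × 420 × 0.7 = 0.06174 m
Layer 4: 1.4×10⁻⁴ × 1100 × 0.58 = 0.08932 m
Δh = 0.08064 + 0.076608 + 0.06174 + 0.08932 = 0.308308 m

310 mm of thermosteric rise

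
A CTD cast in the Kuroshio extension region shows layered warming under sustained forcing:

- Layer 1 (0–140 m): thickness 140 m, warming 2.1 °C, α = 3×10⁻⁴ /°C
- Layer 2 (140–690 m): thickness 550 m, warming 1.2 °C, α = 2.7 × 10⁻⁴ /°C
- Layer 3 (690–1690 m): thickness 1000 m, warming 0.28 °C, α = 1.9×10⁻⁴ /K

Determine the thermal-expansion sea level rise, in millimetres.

0–140 m: 2.1 × 3×10⁻⁴ × 140 = 0.08820 m
550 × 2.7×10⁻⁴ × 1.2 = 0.17820 m
Layer 3: 1000 × 1.9×10⁻⁴ × 0.28 = 0.05320 m
Δh = 0.08820 + 0.17820 + 0.05320 = 0.31960 m

about 320 mm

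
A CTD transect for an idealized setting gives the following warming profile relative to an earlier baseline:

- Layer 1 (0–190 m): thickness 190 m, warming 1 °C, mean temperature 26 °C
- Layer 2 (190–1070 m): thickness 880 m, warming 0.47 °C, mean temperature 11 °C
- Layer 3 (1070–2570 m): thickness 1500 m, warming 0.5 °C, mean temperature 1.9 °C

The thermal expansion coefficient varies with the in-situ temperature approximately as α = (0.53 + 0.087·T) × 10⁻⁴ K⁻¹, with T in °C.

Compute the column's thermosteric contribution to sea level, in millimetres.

Layer 1: α = (0.53 + 0.087×26)×10⁻⁴ = 2.792×10⁻⁴ K⁻¹
Layer 2: α = (0.53 + 0.087×11)×10⁻⁴ = 1.487×10⁻⁴ K⁻¹
Layer 3: α = (0.53 + 0.087×1.9)×10⁻⁴ = 0.6953×10⁻⁴ K⁻¹
2.792×10⁻⁴ × 1 × 190 = 0.053048 m
190–1070 m: 0.47 × 1.487×10⁻⁴ × 880 = 0.06150232 m
Layer 3: 1500 × 0.5 × 0.6953×10⁻⁴ = 0.0521475 m
Δh = 0.053048 + 0.06150232 + 0.0521475 = 0.16669782 m

Δh = 167 mm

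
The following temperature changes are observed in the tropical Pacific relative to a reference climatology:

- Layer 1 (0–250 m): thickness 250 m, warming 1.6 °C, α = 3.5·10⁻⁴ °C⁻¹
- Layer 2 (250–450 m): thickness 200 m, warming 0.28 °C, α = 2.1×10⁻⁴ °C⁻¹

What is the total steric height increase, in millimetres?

Δh ≈ 152 mm

250 × 3.5×10⁻⁴ × 1.6 = 0.14000 m
250–450 m: 0.28 × 200 × 2.1×10⁻⁴ = 0.01176 m
Δh = 0.14000 + 0.01176 = 0.15176 m ≈ 152 mm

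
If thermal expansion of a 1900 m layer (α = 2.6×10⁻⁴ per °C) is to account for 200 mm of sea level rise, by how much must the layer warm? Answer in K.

ΔT = Δh/(αH) = 0.2 / (2.6×10⁻⁴ × 1900) ≈ 0.4049 K

ΔT ≈ 0.405 K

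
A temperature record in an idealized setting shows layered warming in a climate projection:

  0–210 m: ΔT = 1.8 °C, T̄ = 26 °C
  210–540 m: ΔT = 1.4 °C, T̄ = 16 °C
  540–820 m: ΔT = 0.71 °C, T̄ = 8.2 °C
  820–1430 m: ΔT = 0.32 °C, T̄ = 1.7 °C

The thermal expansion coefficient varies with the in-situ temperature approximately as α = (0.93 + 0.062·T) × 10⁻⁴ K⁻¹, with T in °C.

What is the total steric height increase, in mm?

234 mm of thermosteric rise

Layer 1: α = (0.93 + 0.062×26)×10⁻⁴ = 2.542×10⁻⁴ K⁻¹
Layer 2: α = (0.93 + 0.062×16)×10⁻⁴ = 1.922×10⁻⁴ K⁻¹
Layer 3: α = (0.93 + 0.062×8.2)×10⁻⁴ = 1.4384×10⁻⁴ K⁻¹
Layer 4: α = (0.93 + 0.062×1.7)×10⁻⁴ = 1.0354×10⁻⁴ K⁻¹
1.8 × 2.542×10⁻⁴ × 210 = 0.0960876 m
Layer 2: 1.922×10⁻⁴ × 330 × 1.4 = 0.0887964 m
280 × 0.71 × 1.4384×10⁻⁴ = 0.028595392 m
820–1430 m: 1.0354×10⁻⁴ × 0.32 × 610 = 0.020211008 m
Δh = 0.0960876 + 0.0887964 + 0.028595392 + 0.020211008 = 0.2336904 m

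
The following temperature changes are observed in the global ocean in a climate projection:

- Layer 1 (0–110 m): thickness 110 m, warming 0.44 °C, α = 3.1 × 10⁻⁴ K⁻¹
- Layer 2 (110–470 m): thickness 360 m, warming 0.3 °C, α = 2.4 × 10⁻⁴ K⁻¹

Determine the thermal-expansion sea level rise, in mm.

Layer 1: 110 × 3.1×10⁻⁴ × 0.44 = 0.015004 m
Layer 2: 360 × 0.3 × 2.4×10⁻⁴ = 0.02592 m
Δh = 0.015004 + 0.02592 = 0.040924 m ≈ 40.9 mm

about 40.9 mm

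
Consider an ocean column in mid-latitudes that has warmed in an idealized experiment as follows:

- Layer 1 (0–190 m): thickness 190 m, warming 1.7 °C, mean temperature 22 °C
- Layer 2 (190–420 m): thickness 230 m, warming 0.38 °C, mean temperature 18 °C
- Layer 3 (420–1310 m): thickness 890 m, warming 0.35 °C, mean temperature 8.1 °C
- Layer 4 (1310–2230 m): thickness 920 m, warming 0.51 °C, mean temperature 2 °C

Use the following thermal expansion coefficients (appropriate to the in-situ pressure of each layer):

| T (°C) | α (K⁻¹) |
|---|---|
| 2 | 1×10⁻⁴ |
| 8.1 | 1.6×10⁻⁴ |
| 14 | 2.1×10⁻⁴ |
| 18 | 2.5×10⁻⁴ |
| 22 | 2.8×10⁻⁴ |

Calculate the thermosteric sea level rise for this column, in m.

about 0.209 m

Layer 1 at 22 °C → α = 2.8×10⁻⁴ K⁻¹
Layer 2 at 18 °C → α = 2.5×10⁻⁴ K⁻¹
Layer 3 at 8.1 °C → α = 1.6×10⁻⁴ K⁻¹
Layer 4 at 2 °C → α = 1×10⁻⁴ K⁻¹
0–190 m: 190 × 1.7 × 2.8×10⁻⁴ = 0.09044 m
190–420 m: 2.5×10⁻⁴ × 230 × 0.38 = 0.02185 m
420–1310 m: 1.6×10⁻⁴ × 890 × 0.35 = 0.04984 m
Layer 4: 920 × 1×10⁻⁴ × 0.51 = 0.04692 m
Δh = 0.09044 + 0.02185 + 0.04984 + 0.04692 = 0.20905 m ≈ 0.209 m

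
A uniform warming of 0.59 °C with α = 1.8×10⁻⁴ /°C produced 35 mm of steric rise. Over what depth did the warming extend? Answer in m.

330 m

H = Δh/(αΔT) = 0.035 / (1.8×10⁻⁴ × 0.59) ≈ 329.6 m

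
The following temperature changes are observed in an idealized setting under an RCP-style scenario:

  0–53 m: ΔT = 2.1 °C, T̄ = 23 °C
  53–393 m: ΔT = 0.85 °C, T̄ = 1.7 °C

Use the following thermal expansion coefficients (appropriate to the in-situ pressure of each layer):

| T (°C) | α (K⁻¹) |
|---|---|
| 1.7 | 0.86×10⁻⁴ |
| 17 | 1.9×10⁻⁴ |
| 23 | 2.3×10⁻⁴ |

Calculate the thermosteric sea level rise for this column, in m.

Layer 1 at 23 °C → α = 2.3×10⁻⁴ K⁻¹
Layer 2 at 1.7 °C → α = 0.86×10⁻⁴ K⁻¹
Layer 1: 2.1 × 53 × 2.3×10⁻⁴ = 0.025599 m
0.85 × 0.86×10⁻⁴ × 340 = 0.024854 m
Δh = 0.025599 + 0.024854 = 0.050453 m ≈ 0.0505 m

0.0505 m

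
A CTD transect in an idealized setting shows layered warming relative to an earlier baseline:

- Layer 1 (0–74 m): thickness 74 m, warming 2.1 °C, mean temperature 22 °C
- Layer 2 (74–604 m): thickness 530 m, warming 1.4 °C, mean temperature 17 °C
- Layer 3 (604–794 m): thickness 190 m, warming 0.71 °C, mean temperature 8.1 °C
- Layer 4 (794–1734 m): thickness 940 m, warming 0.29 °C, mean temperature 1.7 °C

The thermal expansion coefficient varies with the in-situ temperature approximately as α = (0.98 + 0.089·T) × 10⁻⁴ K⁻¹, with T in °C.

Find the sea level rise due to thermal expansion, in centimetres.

Layer 1: α = (0.98 + 0.089×22)×10⁻⁴ = 2.938×10⁻⁴ K⁻¹
Layer 2: α = (0.98 + 0.089×17)×10⁻⁴ = 2.493×10⁻⁴ K⁻¹
Layer 3: α = (0.98 + 0.089×8.1)×10⁻⁴ = 1.7009×10⁻⁴ K⁻¹
Layer 4: α = (0.98 + 0.089×1.7)×10⁻⁴ = 1.1313×10⁻⁴ K⁻¹
Layer 1: 2.1 × 2.938×10⁻⁴ × 74 = 0.04565652 m
Layer 2: 1.4 × 2.493×10⁻⁴ × 530 = 0.1849806 m
Layer 3: 1.7009×10⁻⁴ × 0.71 × 190 = 0.022945141 m
794–1734 m: 0.29 × 1.1313×10⁻⁴ × 940 = 0.030839238 m
Δh = 0.04565652 + 0.1849806 + 0.022945141 + 0.030839238 = 0.284421499 m

Δh ≈ 28.4 cm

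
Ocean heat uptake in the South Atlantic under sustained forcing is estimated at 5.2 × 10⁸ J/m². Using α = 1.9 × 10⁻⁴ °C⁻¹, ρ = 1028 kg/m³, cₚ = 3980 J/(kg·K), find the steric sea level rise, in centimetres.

2.41 cm of thermosteric rise

Δh = αQ/(ρcₚ) = 1.9×10⁻⁴ × 5.2×10⁸ / (1028 × 3980) ≈ 0.024148 m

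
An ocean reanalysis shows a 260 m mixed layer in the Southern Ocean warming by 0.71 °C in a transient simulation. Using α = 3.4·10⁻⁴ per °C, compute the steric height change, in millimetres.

Δh = αΔT·H = 3.4×10⁻⁴ × 0.71 × 260 = 0.062764 m

63 mm of thermosteric rise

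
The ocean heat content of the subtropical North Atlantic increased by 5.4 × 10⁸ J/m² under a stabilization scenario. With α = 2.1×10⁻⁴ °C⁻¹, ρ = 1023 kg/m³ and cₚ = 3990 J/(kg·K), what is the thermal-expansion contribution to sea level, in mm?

27.8 mm of thermosteric rise

Δh = αQ/(ρcₚ) = 2.1×10⁻⁴ × 5.4×10⁸ / (1023 × 3990) ≈ 0.027782 m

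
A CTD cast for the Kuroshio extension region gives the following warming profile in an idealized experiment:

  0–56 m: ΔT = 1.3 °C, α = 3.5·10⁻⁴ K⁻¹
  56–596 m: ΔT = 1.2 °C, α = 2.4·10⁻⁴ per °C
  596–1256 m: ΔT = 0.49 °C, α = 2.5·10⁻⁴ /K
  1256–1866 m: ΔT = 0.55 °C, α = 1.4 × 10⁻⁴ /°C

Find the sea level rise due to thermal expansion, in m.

Δh ≈ 0.309 m

Layer 1: 1.3 × 56 × 3.5×10⁻⁴ = 0.02548 m
Layer 2: 1.2 × 540 × 2.4×10⁻⁴ = 0.15552 m
0.49 × 2.5×10⁻⁴ × 660 = 0.08085 m
0.55 × 610 × 1.4×10⁻⁴ = 0.04697 m
Δh = 0.02548 + 0.15552 + 0.08085 + 0.04697 = 0.30882 m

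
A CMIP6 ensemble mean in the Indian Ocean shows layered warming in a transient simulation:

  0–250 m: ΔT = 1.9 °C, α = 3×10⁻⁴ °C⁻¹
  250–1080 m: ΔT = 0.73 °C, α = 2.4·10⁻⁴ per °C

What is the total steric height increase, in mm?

about 290 mm

Layer 1: 250 × 3×10⁻⁴ × 1.9 = 0.14250 m
Layer 2: 830 × 0.73 × 2.4×10⁻⁴ = 0.145416 m
Δh = 0.14250 + 0.145416 = 0.287916 m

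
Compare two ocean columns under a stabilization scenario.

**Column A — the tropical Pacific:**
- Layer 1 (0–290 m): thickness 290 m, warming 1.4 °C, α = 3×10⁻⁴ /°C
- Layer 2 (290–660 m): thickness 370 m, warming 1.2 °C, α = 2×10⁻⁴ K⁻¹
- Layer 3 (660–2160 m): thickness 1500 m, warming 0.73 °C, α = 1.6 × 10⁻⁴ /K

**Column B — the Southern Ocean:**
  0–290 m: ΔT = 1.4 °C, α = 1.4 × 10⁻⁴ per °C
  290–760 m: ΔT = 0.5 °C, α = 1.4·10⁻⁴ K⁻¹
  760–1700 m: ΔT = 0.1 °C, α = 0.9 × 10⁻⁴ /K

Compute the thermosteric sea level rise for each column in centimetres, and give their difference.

A 0–290 m: 290 × 3×10⁻⁴ × 1.4 = 0.12180 m
A 290–660 m: 1.2 × 2×10⁻⁴ × 370 = 0.08880 m
A Layer 3: 1.6×10⁻⁴ × 0.73 × 1500 = 0.17520 m
A total: 0.38580 m
B 0–290 m: 290 × 1.4 × 1.4×10⁻⁴ = 0.05684 m
B Layer 2: 0.5 × 470 × 1.4×10⁻⁴ = 0.03290 m
B 0.9×10⁻⁴ × 940 × 0.1 = 0.00846 m
B total: 0.09820 m
Difference: 0.38580 − 0.09820 = 0.28760 m

A: 39 cm; B: 9.8 cm; difference 29 cm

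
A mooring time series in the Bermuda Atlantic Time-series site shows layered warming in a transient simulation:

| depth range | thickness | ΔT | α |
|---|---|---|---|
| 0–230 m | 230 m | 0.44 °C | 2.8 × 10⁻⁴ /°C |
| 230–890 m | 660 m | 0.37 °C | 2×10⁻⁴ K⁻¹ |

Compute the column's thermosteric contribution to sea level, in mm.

Δh = 77.2 mm

2.8×10⁻⁴ × 230 × 0.44 = 0.028336 m
230–890 m: 2×10⁻⁴ × 660 × 0.37 = 0.04884 m
Δh = 0.028336 + 0.04884 = 0.077176 m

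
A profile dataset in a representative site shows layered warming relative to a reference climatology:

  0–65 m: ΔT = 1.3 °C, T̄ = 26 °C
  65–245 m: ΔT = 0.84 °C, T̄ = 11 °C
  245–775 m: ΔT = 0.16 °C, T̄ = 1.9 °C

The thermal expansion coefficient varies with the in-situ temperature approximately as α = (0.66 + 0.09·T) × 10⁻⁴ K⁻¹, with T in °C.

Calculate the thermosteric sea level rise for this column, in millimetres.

about 57 mm

Layer 1: α = (0.66 + 0.09×26)×10⁻⁴ = 3×10⁻⁴ K⁻¹
Layer 2: α = (0.66 + 0.09×11)×10⁻⁴ = 1.65×10⁻⁴ K⁻¹
Layer 3: α = (0.66 + 0.09×1.9)×10⁻⁴ = 0.831×10⁻⁴ K⁻¹
65 × 1.3 × 3×10⁻⁴ = 0.02535 m
Layer 2: 180 × 1.65×10⁻⁴ × 0.84 = 0.024948 m
245–775 m: 0.16 × 0.831×10⁻⁴ × 530 = 0.00704688 m
Δh = 0.02535 + 0.024948 + 0.00704688 = 0.05734488 m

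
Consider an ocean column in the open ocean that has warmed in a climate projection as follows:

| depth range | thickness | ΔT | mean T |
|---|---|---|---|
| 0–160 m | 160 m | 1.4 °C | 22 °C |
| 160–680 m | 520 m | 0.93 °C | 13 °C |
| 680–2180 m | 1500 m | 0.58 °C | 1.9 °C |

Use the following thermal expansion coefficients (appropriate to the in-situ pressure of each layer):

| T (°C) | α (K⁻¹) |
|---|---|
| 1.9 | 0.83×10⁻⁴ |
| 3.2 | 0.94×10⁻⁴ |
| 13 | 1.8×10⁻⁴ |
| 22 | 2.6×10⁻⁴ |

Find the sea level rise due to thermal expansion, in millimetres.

Layer 1 at 22 °C → α = 2.6×10⁻⁴ K⁻¹
Layer 2 at 13 °C → α = 1.8×10⁻⁴ K⁻¹
Layer 3 at 1.9 °C → α = 0.83×10⁻⁴ K⁻¹
1.4 × 160 × 2.6×10⁻⁴ = 0.05824 m
Layer 2: 1.8×10⁻⁴ × 0.93 × 520 = 0.087048 m
Layer 3: 0.58 × 0.83×10⁻⁴ × 1500 = 0.07221 m
Δh = 0.05824 + 0.087048 + 0.07221 = 0.217498 m ≈ 220 mm

Δh = 220 mm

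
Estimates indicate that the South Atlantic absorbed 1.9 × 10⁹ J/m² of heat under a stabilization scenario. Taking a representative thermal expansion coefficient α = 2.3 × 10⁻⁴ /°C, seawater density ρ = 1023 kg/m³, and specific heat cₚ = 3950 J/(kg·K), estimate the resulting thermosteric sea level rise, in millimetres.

Δh = αQ/(ρcₚ) = 2.3×10⁻⁴ × 1.9×10⁹ / (1023 × 3950) ≈ 0.10815 m

108 mm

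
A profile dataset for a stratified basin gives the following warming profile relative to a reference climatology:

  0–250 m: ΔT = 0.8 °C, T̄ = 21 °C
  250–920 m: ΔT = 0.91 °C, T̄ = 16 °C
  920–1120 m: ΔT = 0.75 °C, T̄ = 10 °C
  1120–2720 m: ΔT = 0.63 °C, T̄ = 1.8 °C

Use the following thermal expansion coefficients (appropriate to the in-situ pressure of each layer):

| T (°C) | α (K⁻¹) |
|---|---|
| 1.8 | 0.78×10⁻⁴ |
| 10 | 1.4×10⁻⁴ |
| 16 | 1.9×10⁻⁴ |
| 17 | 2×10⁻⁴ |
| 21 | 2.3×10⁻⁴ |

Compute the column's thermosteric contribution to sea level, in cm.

Δh = 26 cm

Layer 1 at 21 °C → α = 2.3×10⁻⁴ K⁻¹
Layer 2 at 16 °C → α = 1.9×10⁻⁴ K⁻¹
Layer 3 at 10 °C → α = 1.4×10⁻⁴ K⁻¹
Layer 4 at 1.8 °C → α = 0.78×10⁻⁴ K⁻¹
0–250 m: 0.8 × 2.3×10⁻⁴ × 250 = 0.04600 m
0.91 × 1.9×10⁻⁴ × 670 = 0.115843 m
0.75 × 200 × 1.4×10⁻⁴ = 0.02100 m
1120–2720 m: 0.63 × 0.78×10⁻⁴ × 1600 = 0.078624 m
Δh = 0.04600 + 0.115843 + 0.02100 + 0.078624 = 0.261467 m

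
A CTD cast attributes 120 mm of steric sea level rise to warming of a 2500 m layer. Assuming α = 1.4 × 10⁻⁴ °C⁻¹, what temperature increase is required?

ΔT = Δh/(αH) = 0.12 / (1.4×10⁻⁴ × 2500) ≈ 0.3429 °C

0.343 °C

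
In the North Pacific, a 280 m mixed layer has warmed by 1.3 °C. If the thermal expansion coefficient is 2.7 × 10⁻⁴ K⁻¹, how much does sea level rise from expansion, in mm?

98.3 mm

Δh = αΔT·H = 2.7×10⁻⁴ × 1.3 × 280 = 0.09828 m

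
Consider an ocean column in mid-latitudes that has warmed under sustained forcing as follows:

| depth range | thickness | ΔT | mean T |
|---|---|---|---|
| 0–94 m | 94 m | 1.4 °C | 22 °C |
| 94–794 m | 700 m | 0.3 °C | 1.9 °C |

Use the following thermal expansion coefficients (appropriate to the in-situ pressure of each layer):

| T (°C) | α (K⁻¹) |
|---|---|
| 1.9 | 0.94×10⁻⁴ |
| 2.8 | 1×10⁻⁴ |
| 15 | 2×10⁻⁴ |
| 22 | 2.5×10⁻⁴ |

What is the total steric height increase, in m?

Layer 1 at 22 °C → α = 2.5×10⁻⁴ K⁻¹
Layer 2 at 1.9 °C → α = 0.94×10⁻⁴ K⁻¹
2.5×10⁻⁴ × 94 × 1.4 = 0.03290 m
94–794 m: 700 × 0.94×10⁻⁴ × 0.3 = 0.01974 m
Δh = 0.03290 + 0.01974 = 0.05264 m ≈ 0.053 m

0.053 m of thermosteric rise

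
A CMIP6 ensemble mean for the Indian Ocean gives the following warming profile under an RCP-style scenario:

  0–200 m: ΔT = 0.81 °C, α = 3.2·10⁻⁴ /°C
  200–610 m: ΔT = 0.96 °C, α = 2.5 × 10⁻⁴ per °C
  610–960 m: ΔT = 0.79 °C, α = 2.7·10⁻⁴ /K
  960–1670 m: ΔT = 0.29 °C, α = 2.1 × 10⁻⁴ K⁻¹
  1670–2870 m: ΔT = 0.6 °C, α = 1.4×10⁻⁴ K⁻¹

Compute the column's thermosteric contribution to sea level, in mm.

200 × 3.2×10⁻⁴ × 0.81 = 0.05184 m
2.5×10⁻⁴ × 410 × 0.96 = 0.09840 m
Layer 3: 350 × 2.7×10⁻⁴ × 0.79 = 0.074655 m
960–1670 m: 0.29 × 710 × 2.1×10⁻⁴ = 0.043239 m
Layer 5: 0.6 × 1200 × 1.4×10⁻⁴ = 0.10080 m
Δh = 0.05184 + 0.09840 + 0.074655 + 0.043239 + 0.10080 = 0.368934 m

Δh = 370 mm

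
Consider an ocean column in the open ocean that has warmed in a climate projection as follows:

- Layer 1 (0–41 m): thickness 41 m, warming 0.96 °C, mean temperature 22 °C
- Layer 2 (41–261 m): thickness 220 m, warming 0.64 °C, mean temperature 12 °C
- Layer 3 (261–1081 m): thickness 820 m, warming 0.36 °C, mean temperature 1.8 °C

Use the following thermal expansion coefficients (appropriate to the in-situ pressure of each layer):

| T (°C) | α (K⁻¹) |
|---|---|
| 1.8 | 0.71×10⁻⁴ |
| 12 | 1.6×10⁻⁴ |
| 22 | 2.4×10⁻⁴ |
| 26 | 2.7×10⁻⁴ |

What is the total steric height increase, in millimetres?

52.9 mm of thermosteric rise

Layer 1 at 22 °C → α = 2.4×10⁻⁴ K⁻¹
Layer 2 at 12 °C → α = 1.6×10⁻⁴ K⁻¹
Layer 3 at 1.8 °C → α = 0.71×10⁻⁴ K⁻¹
0–41 m: 41 × 2.4×10⁻⁴ × 0.96 = 0.0094464 m
220 × 0.64 × 1.6×10⁻⁴ = 0.022528 m
820 × 0.71×10⁻⁴ × 0.36 = 0.0209592 m
Δh = 0.0094464 + 0.022528 + 0.0209592 = 0.0529336 m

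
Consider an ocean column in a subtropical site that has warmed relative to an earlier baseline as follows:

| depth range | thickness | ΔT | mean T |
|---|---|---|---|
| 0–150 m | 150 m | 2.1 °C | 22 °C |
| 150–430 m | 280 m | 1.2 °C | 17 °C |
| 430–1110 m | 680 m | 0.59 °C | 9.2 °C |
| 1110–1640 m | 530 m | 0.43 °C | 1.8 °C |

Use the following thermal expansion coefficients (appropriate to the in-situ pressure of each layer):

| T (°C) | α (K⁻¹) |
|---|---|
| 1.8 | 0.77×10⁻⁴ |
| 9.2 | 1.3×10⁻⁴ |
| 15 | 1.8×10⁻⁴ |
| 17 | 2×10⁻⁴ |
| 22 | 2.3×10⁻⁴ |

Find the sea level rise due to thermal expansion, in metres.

Δh = 0.209 m

Layer 1 at 22 °C → α = 2.3×10⁻⁴ K⁻¹
Layer 2 at 17 °C → α = 2×10⁻⁴ K⁻¹
Layer 3 at 9.2 °C → α = 1.3×10⁻⁴ K⁻¹
Layer 4 at 1.8 °C → α = 0.77×10⁻⁴ K⁻¹
150 × 2.3×10⁻⁴ × 2.1 = 0.07245 m
1.2 × 280 × 2×10⁻⁴ = 0.06720 m
680 × 0.59 × 1.3×10⁻⁴ = 0.052156 m
Layer 4: 530 × 0.43 × 0.77×10⁻⁴ = 0.0175483 m
Δh = 0.07245 + 0.06720 + 0.052156 + 0.0175483 = 0.2093543 m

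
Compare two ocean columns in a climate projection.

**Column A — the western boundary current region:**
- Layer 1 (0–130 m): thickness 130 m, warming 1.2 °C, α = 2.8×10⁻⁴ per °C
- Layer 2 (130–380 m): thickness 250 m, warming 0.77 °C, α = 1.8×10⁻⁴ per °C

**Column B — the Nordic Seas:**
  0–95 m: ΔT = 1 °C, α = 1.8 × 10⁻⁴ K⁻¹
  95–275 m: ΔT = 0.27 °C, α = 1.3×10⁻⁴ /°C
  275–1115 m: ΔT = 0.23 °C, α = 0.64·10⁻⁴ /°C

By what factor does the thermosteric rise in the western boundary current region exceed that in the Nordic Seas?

A 130 × 1.2 × 2.8×10⁻⁴ = 0.04368 m
A 250 × 1.8×10⁻⁴ × 0.77 = 0.03465 m
A total: 0.07833 m
B 95 × 1 × 1.8×10⁻⁴ = 0.01710 m
B Layer 2: 180 × 0.27 × 1.3×10⁻⁴ = 0.006318 m
B 0.23 × 0.64×10⁻⁴ × 840 = 0.0123648 m
B total: 0.0357828 m
Ratio: 0.07833 / 0.0357828 ≈ 2.189

2.2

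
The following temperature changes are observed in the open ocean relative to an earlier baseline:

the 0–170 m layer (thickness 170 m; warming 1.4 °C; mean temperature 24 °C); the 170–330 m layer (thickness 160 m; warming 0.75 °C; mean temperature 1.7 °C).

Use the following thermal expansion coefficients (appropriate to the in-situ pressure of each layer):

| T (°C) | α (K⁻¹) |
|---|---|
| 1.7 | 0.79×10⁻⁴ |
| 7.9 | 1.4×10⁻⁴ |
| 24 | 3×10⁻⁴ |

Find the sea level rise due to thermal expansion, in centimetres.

Layer 1 at 24 °C → α = 3×10⁻⁴ K⁻¹
Layer 2 at 1.7 °C → α = 0.79×10⁻⁴ K⁻¹
1.4 × 3×10⁻⁴ × 170 = 0.07140 m
0.79×10⁻⁴ × 0.75 × 160 = 0.00948 m
Δh = 0.07140 + 0.00948 = 0.08088 m

8.09 cm of thermosteric rise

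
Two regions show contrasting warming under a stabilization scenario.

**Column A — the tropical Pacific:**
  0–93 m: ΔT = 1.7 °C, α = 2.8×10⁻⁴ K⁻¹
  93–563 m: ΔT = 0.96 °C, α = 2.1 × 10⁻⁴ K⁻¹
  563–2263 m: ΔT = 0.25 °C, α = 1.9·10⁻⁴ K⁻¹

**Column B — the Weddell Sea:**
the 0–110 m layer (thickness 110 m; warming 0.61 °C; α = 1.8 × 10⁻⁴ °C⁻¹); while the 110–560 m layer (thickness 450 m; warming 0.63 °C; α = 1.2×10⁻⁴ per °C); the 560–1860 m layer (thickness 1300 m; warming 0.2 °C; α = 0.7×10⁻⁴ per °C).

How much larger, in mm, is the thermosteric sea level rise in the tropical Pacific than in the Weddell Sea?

155 mm

A 0–93 m: 1.7 × 2.8×10⁻⁴ × 93 = 0.044268 m
A 93–563 m: 470 × 2.1×10⁻⁴ × 0.96 = 0.094752 m
A Layer 3: 1700 × 0.25 × 1.9×10⁻⁴ = 0.08075 m
A total: 0.21977 m
B Layer 1: 110 × 0.61 × 1.8×10⁻⁴ = 0.012078 m
B 110–560 m: 450 × 0.63 × 1.2×10⁻⁴ = 0.03402 m
B 560–1860 m: 0.7×10⁻⁴ × 0.2 × 1300 = 0.01820 m
B total: 0.064298 m
Difference: 0.21977 − 0.064298 = 0.155472 m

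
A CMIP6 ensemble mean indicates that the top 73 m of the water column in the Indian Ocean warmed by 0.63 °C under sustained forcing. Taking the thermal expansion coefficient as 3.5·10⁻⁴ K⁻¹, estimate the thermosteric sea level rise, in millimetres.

Δh ≈ 16.1 mm

Δh = αΔT·H = 3.5×10⁻⁴ × 0.63 × 73 = 0.0160965 m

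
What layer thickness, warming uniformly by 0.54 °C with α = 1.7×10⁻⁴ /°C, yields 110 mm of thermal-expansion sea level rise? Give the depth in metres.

H = Δh/(αΔT) = 0.11 / (1.7×10⁻⁴ × 0.54) ≈ 1198 m

H ≈ 1200 m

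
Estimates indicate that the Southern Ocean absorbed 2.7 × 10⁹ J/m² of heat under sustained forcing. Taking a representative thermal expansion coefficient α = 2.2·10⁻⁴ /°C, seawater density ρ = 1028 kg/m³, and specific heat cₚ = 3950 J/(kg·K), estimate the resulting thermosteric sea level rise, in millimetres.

Δh ≈ 146 mm

Δh = αQ/(ρcₚ) = 2.2×10⁻⁴ × 2.7×10⁹ / (1028 × 3950) ≈ 0.14628 m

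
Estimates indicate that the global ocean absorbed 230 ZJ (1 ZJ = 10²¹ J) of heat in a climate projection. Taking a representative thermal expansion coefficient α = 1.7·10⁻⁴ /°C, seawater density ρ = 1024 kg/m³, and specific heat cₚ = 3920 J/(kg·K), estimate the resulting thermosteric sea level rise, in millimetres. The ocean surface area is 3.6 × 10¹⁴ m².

Per unit area: Q = 230×10²¹ / (3.6×10¹⁴) ≈ 6.389×10⁸ J/m²
Δh = αQ/(ρcₚ) = 1.7×10⁻⁴ × 6.389×10⁸ / (1024 × 3920) ≈ 0.027058 m

27 mm of thermosteric rise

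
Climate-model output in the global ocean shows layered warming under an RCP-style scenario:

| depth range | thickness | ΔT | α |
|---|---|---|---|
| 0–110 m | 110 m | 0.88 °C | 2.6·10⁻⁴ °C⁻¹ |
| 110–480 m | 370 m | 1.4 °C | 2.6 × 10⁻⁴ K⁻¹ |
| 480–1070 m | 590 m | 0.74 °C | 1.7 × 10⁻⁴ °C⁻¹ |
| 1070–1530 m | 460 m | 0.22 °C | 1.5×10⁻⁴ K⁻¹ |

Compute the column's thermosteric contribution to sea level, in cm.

24.9 cm

0–110 m: 0.88 × 110 × 2.6×10⁻⁴ = 0.025168 m
Layer 2: 1.4 × 2.6×10⁻⁴ × 370 = 0.13468 m
1.7×10⁻⁴ × 590 × 0.74 = 0.074222 m
1070–1530 m: 460 × 0.22 × 1.5×10⁻⁴ = 0.01518 m
Δh = 0.025168 + 0.13468 + 0.074222 + 0.01518 = 0.24925 m ≈ 24.9 cm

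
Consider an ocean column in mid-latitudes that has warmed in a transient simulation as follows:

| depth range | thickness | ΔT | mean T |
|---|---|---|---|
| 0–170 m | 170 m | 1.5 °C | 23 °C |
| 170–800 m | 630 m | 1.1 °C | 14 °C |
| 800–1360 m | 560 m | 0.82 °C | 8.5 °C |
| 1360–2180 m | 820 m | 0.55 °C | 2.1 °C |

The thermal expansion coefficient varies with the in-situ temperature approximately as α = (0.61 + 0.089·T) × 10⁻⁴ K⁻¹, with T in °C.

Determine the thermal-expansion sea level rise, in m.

0.295 m of thermosteric rise

Layer 1: α = (0.61 + 0.089×23)×10⁻⁴ = 2.657×10⁻⁴ K⁻¹
Layer 2: α = (0.61 + 0.089×14)×10⁻⁴ = 1.856×10⁻⁴ K⁻¹
Layer 3: α = (0.61 + 0.089×8.5)×10⁻⁴ = 1.3665×10⁻⁴ K⁻¹
Layer 4: α = (0.61 + 0.089×2.1)×10⁻⁴ = 0.7969×10⁻⁴ K⁻¹
0–170 m: 2.657×10⁻⁴ × 1.5 × 170 = 0.0677535 m
Layer 2: 1.1 × 1.856×10⁻⁴ × 630 = 0.1286208 m
800–1360 m: 1.3665×10⁻⁴ × 0.82 × 560 = 0.06274968 m
Layer 4: 820 × 0.7969×10⁻⁴ × 0.55 = 0.03594019 m
Δh = 0.0677535 + 0.1286208 + 0.06274968 + 0.03594019 = 0.29506417 m ≈ 0.295 m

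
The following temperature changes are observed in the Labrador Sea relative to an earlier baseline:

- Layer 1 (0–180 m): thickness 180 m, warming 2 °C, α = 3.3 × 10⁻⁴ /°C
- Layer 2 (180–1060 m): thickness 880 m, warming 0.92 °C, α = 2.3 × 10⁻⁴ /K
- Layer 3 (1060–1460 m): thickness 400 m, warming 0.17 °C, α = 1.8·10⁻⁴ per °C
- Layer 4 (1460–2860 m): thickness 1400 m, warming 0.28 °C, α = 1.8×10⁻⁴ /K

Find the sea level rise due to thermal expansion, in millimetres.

Layer 1: 180 × 3.3×10⁻⁴ × 2 = 0.11880 m
180–1060 m: 0.92 × 2.3×10⁻⁴ × 880 = 0.186208 m
Layer 3: 0.17 × 400 × 1.8×10⁻⁴ = 0.01224 m
1400 × 0.28 × 1.8×10⁻⁴ = 0.07056 m
Δh = 0.11880 + 0.186208 + 0.01224 + 0.07056 = 0.387808 m

388 mm of thermosteric rise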